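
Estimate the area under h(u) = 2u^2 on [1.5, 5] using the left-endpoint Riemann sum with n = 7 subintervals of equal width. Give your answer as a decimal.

Δu = (5 − 1.5)/7 = 0.5.
Left endpoints: 1.5, 2, 2.5, 3, 3.5, 4, 4.5.
h(1.5) = 4.5, h(2) = 8, h(2.5) = 12.5, h(3) = 18, h(3.5) = 24.5, h(4) = 32, h(4.5) = 40.5.
Sum = Δu · [h(1.5) + h(2) + h(2.5) + ...].
Sum = 70.

70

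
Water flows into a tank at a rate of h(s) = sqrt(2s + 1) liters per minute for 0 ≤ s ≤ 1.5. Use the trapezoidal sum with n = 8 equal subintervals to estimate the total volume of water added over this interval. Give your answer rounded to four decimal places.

2.3319

Δs = (1.5 − 0)/8 = 0.1875.
h(0) ≈ 1.0000, h(0.1875) ≈ 1.1726, h(0.375) ≈ 1.3229, h(0.5625) ≈ 1.4577, h(0.75) ≈ 1.5811, h(0.9375) ≈ 1.6956, h(1.125) ≈ 1.8028, h(1.3125) ≈ 1.9039, h(1.5) ≈ 2.0000.
T_8 = (Δs/2)·[h(s_0) + 2h(s_1) + ... + 2h(s_{7}) + h(s_8)].
Sum ≈ 2.3319.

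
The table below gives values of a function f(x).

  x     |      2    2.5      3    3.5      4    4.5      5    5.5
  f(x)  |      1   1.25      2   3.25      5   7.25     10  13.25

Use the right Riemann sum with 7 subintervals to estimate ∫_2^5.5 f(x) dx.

21

Δx = 0.5.
Sum = 0.5·[1.25 + 2 + 3.25 + 5 + 7.25 + 10 + 13.25] = 21.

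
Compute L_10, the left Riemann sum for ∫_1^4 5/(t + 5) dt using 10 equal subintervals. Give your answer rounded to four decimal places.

2.0696

Δt = (4 − 1)/10 = 0.3.
Left endpoints: 1, 1.3, 1.6, 1.9, 2.2, 2.5, 2.8, 3.1, 3.4, 3.7.
f(1) = 5/6, f(1.3) = 50/63, f(1.6) = 25/33, f(1.9) = 50/69, f(2.2) = 25/36, f(2.5) = 2/3, f(2.8) = 25/39, f(3.1) = 50/81, f(3.4) = 25/42, f(3.7) = 50/87.
Sum = Δt · [f(1) + f(1.3) + f(1.6) + ...].
Sum ≈ 2.0696.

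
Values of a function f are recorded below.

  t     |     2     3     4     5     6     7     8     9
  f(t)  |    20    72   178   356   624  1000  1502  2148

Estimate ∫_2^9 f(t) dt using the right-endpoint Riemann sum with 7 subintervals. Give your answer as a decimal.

5880

Δt = 1.
Sum = 1·[72 + 178 + 356 + 624 + 1000 + 1502 + 2148] = 5880.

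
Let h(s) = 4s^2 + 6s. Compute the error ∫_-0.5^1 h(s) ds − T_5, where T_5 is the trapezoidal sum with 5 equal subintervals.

-0.09

Exact integral: ∫_-0.5^1 h(s) ds = 3.75.
T_5 = 3.84.
Error = 3.75 − 3.84 = -0.09.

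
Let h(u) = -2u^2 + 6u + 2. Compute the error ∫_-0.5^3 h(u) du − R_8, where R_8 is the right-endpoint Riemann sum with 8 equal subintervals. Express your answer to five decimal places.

-0.54232

Exact integral: ∫_-0.5^3 h(u) du ≈ 15.1666667.
R_8 ≈ 15.7089844.
Error ≈ 15.1666667 − 15.7089844 ≈ -0.54232.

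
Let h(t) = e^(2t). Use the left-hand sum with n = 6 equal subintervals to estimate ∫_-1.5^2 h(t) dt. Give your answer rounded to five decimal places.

14.38986

Δt = (2 − (-1.5))/6 = 7/12.
Left endpoints: -1.5, -11/12, -1/3, 0.25, 5/6, 17/12.
h(-1.5) ≈ 0.04979, h(-11/12) ≈ 0.15988, h(-1/3) ≈ 0.51342, h(0.25) ≈ 1.64872, h(5/6) ≈ 5.29449, h(17/12) ≈ 17.00204.
Sum = Δt · [h(-1.5) + h(-11/12) + h(-1/3) + ...].
Sum ≈ 14.38986.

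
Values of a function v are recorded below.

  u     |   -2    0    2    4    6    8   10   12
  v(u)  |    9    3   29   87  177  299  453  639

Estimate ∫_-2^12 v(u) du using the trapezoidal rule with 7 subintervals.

Δu = 2.
T_7 = (2/2)·[9 + 2·3 + 2·29 + 2·87 + 2·177 + 2·299 + 2·453 + 639] = 2744.

2744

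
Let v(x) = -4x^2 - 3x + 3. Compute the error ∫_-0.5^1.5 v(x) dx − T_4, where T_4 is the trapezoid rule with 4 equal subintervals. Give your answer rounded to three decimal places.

0.333

Exact integral: ∫_-0.5^1.5 v(x) dx ≈ -1.66667.
T_4 = -2.
Error ≈ -1.66667 − (-2) ≈ 0.333.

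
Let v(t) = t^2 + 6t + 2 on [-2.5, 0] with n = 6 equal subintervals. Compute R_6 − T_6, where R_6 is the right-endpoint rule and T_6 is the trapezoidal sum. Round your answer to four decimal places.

R_6 ≈ -6.646412.
T_6 ≈ -8.469329.
R_6 − T_6 ≈ 1.8229.

1.8229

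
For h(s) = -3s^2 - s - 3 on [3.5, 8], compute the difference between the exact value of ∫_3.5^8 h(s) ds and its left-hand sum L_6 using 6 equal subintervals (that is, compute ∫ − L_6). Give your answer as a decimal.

Exact integral: ∫_3.5^8 h(s) ds = -508.5.
L_6 = -449.859375.
Error = -508.5 − (-449.859375) = -58.640625.

-58.640625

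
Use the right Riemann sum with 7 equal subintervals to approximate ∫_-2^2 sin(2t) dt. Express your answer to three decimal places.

Δt = (2 − (-2))/7 = 4/7.
Right endpoints: -10/7, -6/7, -2/7, 2/7, 6/7, 10/7, 2.
f(-10/7) ≈ -0.281, f(-6/7) ≈ -0.990, f(-2/7) ≈ -0.541, f(2/7) ≈ 0.541, f(6/7) ≈ 0.990, f(10/7) ≈ 0.281, f(2) ≈ -0.757.
Sum = Δt · [f(-10/7) + f(-6/7) + f(-2/7) + ...].
Sum ≈ -0.432.

-0.432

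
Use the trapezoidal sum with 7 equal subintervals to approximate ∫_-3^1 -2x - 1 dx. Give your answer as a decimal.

4

Δx = (1 − (-3))/7 = 4/7.
f(-3) = 5, f(-17/7) = 27/7, f(-13/7) = 19/7, f(-9/7) = 11/7, f(-5/7) = 3/7, f(-1/7) = -5/7, f(3/7) = -13/7, f(1) = -3.
T_7 = (Δx/2)·[f(x_0) + 2f(x_1) + ... + 2f(x_{6}) + f(x_7)].
Sum = 4.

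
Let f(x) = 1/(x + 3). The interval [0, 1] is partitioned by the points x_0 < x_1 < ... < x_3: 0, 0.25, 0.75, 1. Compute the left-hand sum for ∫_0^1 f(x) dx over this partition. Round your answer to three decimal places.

Subinterval widths: 0.25, 0.5, 0.25.
Left endpoints: 0, 0.25, 0.75.
f(0) = 1/3, f(0.25) = 4/13, f(0.75) = 4/15.
Sum = Σ Δx_i · f(x_i).
Sum ≈ 0.304.

0.304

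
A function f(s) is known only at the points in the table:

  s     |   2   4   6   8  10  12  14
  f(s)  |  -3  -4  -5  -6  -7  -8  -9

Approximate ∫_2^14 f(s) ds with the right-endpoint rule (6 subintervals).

Δs = 2.
Sum = 2·[(-4) + (-5) + (-6) + (-7) + (-8) + (-9)] = -78.

-78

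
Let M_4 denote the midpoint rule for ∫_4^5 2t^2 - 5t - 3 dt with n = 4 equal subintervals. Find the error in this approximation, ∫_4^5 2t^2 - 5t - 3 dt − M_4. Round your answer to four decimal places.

Exact integral: ∫_4^5 f(t) dt ≈ 15.166667.
M_4 = 15.15625.
Error ≈ 15.166667 − 15.15625 ≈ 0.0104.

0.0104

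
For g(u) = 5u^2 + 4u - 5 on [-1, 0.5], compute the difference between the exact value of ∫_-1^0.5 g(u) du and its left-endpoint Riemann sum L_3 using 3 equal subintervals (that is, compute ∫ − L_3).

Exact integral: ∫_-1^0.5 g(u) du = -7.125.
L_3 = -7.375.
Error = -7.125 − (-7.375) = 0.25.

0.25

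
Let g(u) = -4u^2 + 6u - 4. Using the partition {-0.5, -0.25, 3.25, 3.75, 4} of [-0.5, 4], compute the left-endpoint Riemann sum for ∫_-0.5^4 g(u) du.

-44.9375

Subinterval widths: 0.25, 3.5, 0.5, 0.25.
Left endpoints: -0.5, -0.25, 3.25, 3.75.
g(-0.5) = -8, g(-0.25) = -5.75, g(3.25) = -26.75, g(3.75) = -37.75.
Sum = Σ Δu_i · g(u_i).
Sum = -44.9375.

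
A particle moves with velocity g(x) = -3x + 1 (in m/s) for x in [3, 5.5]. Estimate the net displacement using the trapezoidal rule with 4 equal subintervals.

Δx = (5.5 − 3)/4 = 0.625.
g(3) = -8, g(3.625) = -9.875, g(4.25) = -11.75, g(4.875) = -13.625, g(5.5) = -15.5.
T_4 = (Δx/2)·[g(x_0) + 2g(x_1) + 2g(x_2) + 2g(x_3) + g(x_4)].
Sum = -29.375.

-29.375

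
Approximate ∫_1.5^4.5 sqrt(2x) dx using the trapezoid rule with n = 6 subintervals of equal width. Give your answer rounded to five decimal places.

7.26288

Δx = (4.5 − 1.5)/6 = 0.5.
f(1.5) ≈ 1.73205, f(2) ≈ 2.00000, f(2.5) ≈ 2.23607, f(3) ≈ 2.44949, f(3.5) ≈ 2.64575, f(4) ≈ 2.82843, f(4.5) ≈ 3.00000.
T_6 = (Δx/2)·[f(x_0) + 2f(x_1) + ... + 2f(x_{5}) + f(x_6)].
Sum ≈ 7.26288.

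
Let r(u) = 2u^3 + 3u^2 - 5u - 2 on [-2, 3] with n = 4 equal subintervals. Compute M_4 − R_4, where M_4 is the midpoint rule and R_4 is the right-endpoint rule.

M_4 = 41.09375.
R_4 = 90.3125.
M_4 − R_4 = -49.21875.

-49.21875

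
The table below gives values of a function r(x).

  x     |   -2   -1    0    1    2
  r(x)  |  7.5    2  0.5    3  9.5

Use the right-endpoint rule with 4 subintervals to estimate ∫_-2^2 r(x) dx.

Δx = 1.
Sum = 1·[2 + 0.5 + 3 + 9.5] = 15.

15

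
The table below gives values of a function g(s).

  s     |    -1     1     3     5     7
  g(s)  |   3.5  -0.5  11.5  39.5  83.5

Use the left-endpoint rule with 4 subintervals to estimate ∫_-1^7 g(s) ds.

108

Δs = 2.
Sum = 2·[3.5 + (-0.5) + 11.5 + 39.5] = 108.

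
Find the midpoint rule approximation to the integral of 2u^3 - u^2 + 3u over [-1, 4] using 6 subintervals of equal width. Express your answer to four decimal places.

126.0185

Δu = (4 − (-1))/6 = 5/6.
Midpoints: -7/12, 0.25, 13/12, 23/12, 2.75, 43/12.
f(-7/12) = -2149/864, f(0.25) = 0.71875, f(13/12) = 3991/864, f(23/12) = 13961/864, f(2.75) = 42.28125, f(43/12) = 77701/864.
Sum = Δu · [f(-7/12) + f(0.25) + f(13/12) + ...].
Sum ≈ 126.0185.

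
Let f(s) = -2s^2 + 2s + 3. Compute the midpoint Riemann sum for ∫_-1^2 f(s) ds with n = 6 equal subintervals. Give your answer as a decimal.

6.125

Δs = (2 − (-1))/6 = 0.5.
Midpoints: -0.75, -0.25, 0.25, 0.75, 1.25, 1.75.
f(-0.75) = 0.375, f(-0.25) = 2.375, f(0.25) = 3.375, f(0.75) = 3.375, f(1.25) = 2.375, f(1.75) = 0.375.
Sum = Δs · [f(-0.75) + f(-0.25) + f(0.25) + ...].
Sum = 6.125.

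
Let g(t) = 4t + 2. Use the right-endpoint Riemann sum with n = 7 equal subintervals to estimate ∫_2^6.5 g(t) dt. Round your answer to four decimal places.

91.2857

Δt = (6.5 − 2)/7 = 9/14.
Right endpoints: 37/14, 23/7, 55/14, 32/7, 73/14, 41/7, 6.5.
g(37/14) = 88/7, g(23/7) = 106/7, g(55/14) = 124/7, g(32/7) = 142/7, g(73/14) = 160/7, g(41/7) = 178/7, g(6.5) = 28.
Sum = Δt · [g(37/14) + g(23/7) + g(55/14) + ...].
Sum ≈ 91.2857.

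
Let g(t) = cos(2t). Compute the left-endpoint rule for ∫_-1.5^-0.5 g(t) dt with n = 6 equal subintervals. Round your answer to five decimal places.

-0.47445

Δt = (-0.5 − (-1.5))/6 = 1/6.
Left endpoints: -1.5, -4/3, -7/6, -1, -5/6, -2/3.
g(-1.5) ≈ -0.98999, g(-4/3) ≈ -0.88933, g(-7/6) ≈ -0.69076, g(-1) ≈ -0.41615, g(-5/6) ≈ -0.09572, g(-2/3) ≈ 0.23524.
Sum = Δt · [g(-1.5) + g(-4/3) + g(-7/6) + ...].
Sum ≈ -0.47445.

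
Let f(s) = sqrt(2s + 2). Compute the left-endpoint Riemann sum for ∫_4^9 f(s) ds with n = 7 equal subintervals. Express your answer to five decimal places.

18.80157

Δs = (9 − 4)/7 = 5/7.
Left endpoints: 4, 33/7, 38/7, 43/7, 48/7, 53/7, 58/7.
f(4) ≈ 3.16228, f(33/7) ≈ 3.38062, f(38/7) ≈ 3.58569, f(43/7) ≈ 3.77964, f(48/7) ≈ 3.96412, f(53/7) ≈ 4.14039, f(58/7) ≈ 4.30946.
Sum = Δs · [f(4) + f(33/7) + f(38/7) + ...].
Sum ≈ 18.80157.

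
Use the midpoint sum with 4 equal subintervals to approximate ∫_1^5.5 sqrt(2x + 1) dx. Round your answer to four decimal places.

12.1393

Δx = (5.5 − 1)/4 = 1.125.
Midpoints: 1.5625, 2.6875, 3.8125, 4.9375.
f(1.5625) ≈ 2.0310, f(2.6875) ≈ 2.5249, f(3.8125) ≈ 2.9368, f(4.9375) ≈ 3.2977.
Sum = Δx · [f(1.5625) + f(2.6875) + f(3.8125) + f(4.9375)].
Sum ≈ 12.1393.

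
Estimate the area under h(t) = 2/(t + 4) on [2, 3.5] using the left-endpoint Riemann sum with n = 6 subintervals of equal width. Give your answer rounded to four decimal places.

Δt = (3.5 − 2)/6 = 0.25.
Left endpoints: 2, 2.25, 2.5, 2.75, 3, 3.25.
h(2) = 1/3, h(2.25) = 0.32, h(2.5) = 4/13, h(2.75) = 8/27, h(3) = 2/7, h(3.25) = 8/29.
Sum = Δt · [h(2) + h(2.25) + h(2.5) + ...].
Sum ≈ 0.4547.

0.4547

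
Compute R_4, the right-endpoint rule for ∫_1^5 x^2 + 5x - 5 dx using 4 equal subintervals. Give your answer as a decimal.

Δx = (5 − 1)/4 = 1.
Right endpoints: 2, 3, 4, 5.
f(2) = 9, f(3) = 19, f(4) = 31, f(5) = 45.
Sum = Δx · [f(2) + f(3) + f(4) + f(5)].
Sum = 104.

104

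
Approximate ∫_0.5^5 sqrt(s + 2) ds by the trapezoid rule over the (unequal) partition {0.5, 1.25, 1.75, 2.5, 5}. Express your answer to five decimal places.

9.68430

Subinterval widths: 0.75, 0.5, 0.75, 2.5.
f(0.5) ≈ 1.58114, f(1.25) ≈ 1.80278, f(1.75) ≈ 1.93649, f(2.5) ≈ 2.12132, f(5) ≈ 2.64575.
On each subinterval the trapezoid contributes (Δs_i/2)·[f(s_{i-1}) + f(s_i)].
Sum ≈ 9.68430.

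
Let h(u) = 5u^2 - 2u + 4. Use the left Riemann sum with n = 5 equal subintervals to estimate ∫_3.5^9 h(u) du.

Δu = (9 − 3.5)/5 = 1.1.
Left endpoints: 3.5, 4.6, 5.7, 6.8, 7.9.
h(3.5) = 58.25, h(4.6) = 100.6, h(5.7) = 155.05, h(6.8) = 221.6, h(7.9) = 300.25.
Sum = Δu · [h(3.5) + h(4.6) + h(5.7) + h(6.8) + h(7.9)].
Sum = 919.325.

919.325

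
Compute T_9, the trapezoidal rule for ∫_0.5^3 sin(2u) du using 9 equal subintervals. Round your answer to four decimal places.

Δu = (3 − 0.5)/9 = 5/18.
f(0.5) ≈ 0.8415, f(7/9) ≈ 0.9999, f(19/18) ≈ 0.8575, f(4/3) ≈ 0.4573, f(29/18) ≈ -0.0805, f(17/9) ≈ -0.5941, f(13/6) ≈ -0.9290, f(22/9) ≈ -0.9845, f(49/18) ≈ -0.7438, f(3) ≈ -0.2794.
T_9 = (Δu/2)·[f(u_0) + 2f(u_1) + ... + 2f(u_{8}) + f(u_9)].
Sum ≈ -0.2045.

-0.2045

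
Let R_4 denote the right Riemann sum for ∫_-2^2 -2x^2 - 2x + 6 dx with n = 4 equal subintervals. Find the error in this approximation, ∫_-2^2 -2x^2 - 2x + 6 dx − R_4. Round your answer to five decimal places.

5.33333

Exact integral: ∫_-2^2 f(x) dx ≈ 13.3333333.
R_4 = 8.
Error ≈ 13.3333333 − 8 ≈ 5.33333.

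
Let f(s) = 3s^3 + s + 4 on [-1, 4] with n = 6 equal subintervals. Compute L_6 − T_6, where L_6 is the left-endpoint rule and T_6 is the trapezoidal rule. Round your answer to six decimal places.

L_6 ≈ 143.22916667.
T_6 = 226.5625.
L_6 − T_6 ≈ -83.333333.

-83.333333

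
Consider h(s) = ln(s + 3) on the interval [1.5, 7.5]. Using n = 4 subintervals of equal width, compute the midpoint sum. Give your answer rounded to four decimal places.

11.9329

Δs = (7.5 − 1.5)/4 = 1.5.
Midpoints: 2.25, 3.75, 5.25, 6.75.
h(2.25) ≈ 1.6582, h(3.75) ≈ 1.9095, h(5.25) ≈ 2.1102, h(6.75) ≈ 2.2773.
Sum = Δs · [h(2.25) + h(3.75) + h(5.25) + h(6.75)].
Sum ≈ 11.9329.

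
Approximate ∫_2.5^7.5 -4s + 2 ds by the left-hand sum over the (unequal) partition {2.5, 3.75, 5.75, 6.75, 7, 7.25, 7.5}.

-76.5

Subinterval widths: 1.25, 2, 1, 0.25, 0.25, 0.25.
Left endpoints: 2.5, 3.75, 5.75, 6.75, 7, 7.25.
f(2.5) = -8, f(3.75) = -13, f(5.75) = -21, f(6.75) = -25, f(7) = -26, f(7.25) = -27.
Sum = Σ Δs_i · f(s_i).
Sum = -76.5.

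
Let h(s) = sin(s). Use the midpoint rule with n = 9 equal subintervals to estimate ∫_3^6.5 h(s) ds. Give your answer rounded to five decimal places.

-1.97903

Δs = (6.5 − 3)/9 = 7/18.
Midpoints: 115/36, 43/12, 143/36, 157/36, 4.75, 185/36, 199/36, 71/12, 227/36.
h(115/36) ≈ -0.05283, h(43/12) ≈ -0.42751, h(143/36) ≈ -0.73836, h(157/36) ≈ -0.93893, h(4.75) ≈ -0.99929, h(185/36) ≈ -0.91042, h(199/36) ≈ -0.68559, h(71/12) ≈ -0.35837, h(227/36) ≈ 0.02237.
Sum = Δs · [h(115/36) + h(43/12) + h(143/36) + ...].
Sum ≈ -1.97903.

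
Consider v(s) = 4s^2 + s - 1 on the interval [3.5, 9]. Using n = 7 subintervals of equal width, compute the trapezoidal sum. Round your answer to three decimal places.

945.972

Δs = (9 − 3.5)/7 = 11/14.
v(3.5) = 51.5, v(30/7) = 3761/49, v(71/14) = 10481/98, v(41/7) = 6962/49, v(93/14) = 17851/98, v(52/7) = 11131/49, v(115/14) = 27157/98, v(9) = 332.
T_7 = (Δs/2)·[v(s_0) + 2v(s_1) + ... + 2v(s_{6}) + v(s_7)].
Sum ≈ 945.972.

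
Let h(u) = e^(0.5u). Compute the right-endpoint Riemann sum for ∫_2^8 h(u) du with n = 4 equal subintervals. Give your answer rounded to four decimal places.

Δu = (8 − 2)/4 = 1.5.
Right endpoints: 3.5, 5, 6.5, 8.
h(3.5) ≈ 5.7546, h(5) ≈ 12.1825, h(6.5) ≈ 25.7903, h(8) ≈ 54.5982.
Sum = Δu · [h(3.5) + h(5) + h(6.5) + h(8)].
Sum ≈ 147.4884.

147.4884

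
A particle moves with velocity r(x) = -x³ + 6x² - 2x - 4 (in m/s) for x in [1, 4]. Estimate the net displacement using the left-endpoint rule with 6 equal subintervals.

Δx = (4 − 1)/6 = 0.5.
Left endpoints: 1, 1.5, 2, 2.5, 3, 3.5.
r(1) = -1, r(1.5) = 3.125, r(2) = 8, r(2.5) = 12.875, r(3) = 17, r(3.5) = 19.625.
Sum = Δx · [r(1) + r(1.5) + r(2) + ...].
Sum = 29.8125.

29.8125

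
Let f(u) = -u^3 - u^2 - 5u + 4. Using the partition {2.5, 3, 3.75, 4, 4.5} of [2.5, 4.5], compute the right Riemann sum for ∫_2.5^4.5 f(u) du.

Subinterval widths: 0.5, 0.75, 0.25, 0.5.
Right endpoints: 3, 3.75, 4, 4.5.
f(3) = -47, f(3.75) = -81.546875, f(4) = -96, f(4.5) = -129.875.
Sum = Σ Δu_i · f(u_i).
Sum = -173.59765625.

-173.59765625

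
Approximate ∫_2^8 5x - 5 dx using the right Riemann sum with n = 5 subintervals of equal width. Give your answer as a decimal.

Δx = (8 − 2)/5 = 1.2.
Right endpoints: 3.2, 4.4, 5.6, 6.8, 8.
f(3.2) = 11, f(4.4) = 17, f(5.6) = 23, f(6.8) = 29, f(8) = 35.
Sum = Δx · [f(3.2) + f(4.4) + f(5.6) + f(6.8) + f(8)].
Sum = 138.

138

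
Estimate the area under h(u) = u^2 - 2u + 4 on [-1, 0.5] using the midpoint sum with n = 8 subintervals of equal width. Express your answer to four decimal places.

Δu = (0.5 − (-1))/8 = 0.1875.
Midpoints: -0.90625, -0.71875, -0.53125, -0.34375, -0.15625, 0.03125, 0.21875, 0.40625.
h(-0.90625) = 6793/1024, h(-0.71875) = 6097/1024, h(-0.53125) = 5473/1024, h(-0.34375) = 4921/1024, h(-0.15625) = 4441/1024, h(0.03125) = 4033/1024, h(0.21875) = 3697/1024, h(0.40625) = 3433/1024.
Sum = Δu · [h(-0.90625) + h(-0.71875) + h(-0.53125) + ...].
Sum ≈ 7.1206.

7.1206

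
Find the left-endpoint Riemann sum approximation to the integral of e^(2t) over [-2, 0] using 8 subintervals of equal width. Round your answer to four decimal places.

0.3783

Δt = (0 − (-2))/8 = 0.25.
Left endpoints: -2, -1.75, -1.5, -1.25, -1, -0.75, -0.5, -0.25.
f(-2) ≈ 0.0183, f(-1.75) ≈ 0.0302, f(-1.5) ≈ 0.0498, f(-1.25) ≈ 0.0821, f(-1) ≈ 0.1353, f(-0.75) ≈ 0.2231, f(-0.5) ≈ 0.3679, f(-0.25) ≈ 0.6065.
Sum = Δt · [f(-2) + f(-1.75) + f(-1.5) + ...].
Sum ≈ 0.3783.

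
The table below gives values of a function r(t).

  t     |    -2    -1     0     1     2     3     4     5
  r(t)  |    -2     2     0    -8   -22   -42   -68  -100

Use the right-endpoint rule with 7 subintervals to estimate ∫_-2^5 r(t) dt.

Δt = 1.
Sum = 1·[2 + 0 + (-8) + (-22) + (-42) + (-68) + (-100)] = -238.

-238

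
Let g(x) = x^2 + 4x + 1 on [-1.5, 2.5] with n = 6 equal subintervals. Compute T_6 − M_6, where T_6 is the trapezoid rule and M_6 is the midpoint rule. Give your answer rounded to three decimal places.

0.444

T_6 ≈ 18.62963.
M_6 ≈ 18.18519.
T_6 − M_6 ≈ 0.444.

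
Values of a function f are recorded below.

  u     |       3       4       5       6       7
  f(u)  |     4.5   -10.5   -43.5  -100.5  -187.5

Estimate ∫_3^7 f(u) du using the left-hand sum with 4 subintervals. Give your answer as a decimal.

-150

Δu = 1.
Sum = 1·[4.5 + (-10.5) + (-43.5) + (-100.5)] = -150.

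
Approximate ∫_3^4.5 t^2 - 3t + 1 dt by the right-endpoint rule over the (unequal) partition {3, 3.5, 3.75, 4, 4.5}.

Subinterval widths: 0.5, 0.25, 0.25, 0.5.
Right endpoints: 3.5, 3.75, 4, 4.5.
f(3.5) = 2.75, f(3.75) = 3.8125, f(4) = 5, f(4.5) = 7.75.
Sum = Σ Δt_i · f(t_i).
Sum = 7.453125.

7.453125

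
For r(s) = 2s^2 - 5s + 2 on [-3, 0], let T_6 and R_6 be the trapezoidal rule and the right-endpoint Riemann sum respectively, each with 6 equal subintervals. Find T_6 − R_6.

8.25

T_6 = 46.75.
R_6 = 38.5.
T_6 − R_6 = 8.25.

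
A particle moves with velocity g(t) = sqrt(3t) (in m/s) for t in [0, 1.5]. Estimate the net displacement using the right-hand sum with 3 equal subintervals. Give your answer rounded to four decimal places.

Δt = (1.5 − 0)/3 = 0.5.
Right endpoints: 0.5, 1, 1.5.
g(0.5) ≈ 1.2247, g(1) ≈ 1.7321, g(1.5) ≈ 2.1213.
Sum = Δt · [g(0.5) + g(1) + g(1.5)].
Sum ≈ 2.5391.

2.5391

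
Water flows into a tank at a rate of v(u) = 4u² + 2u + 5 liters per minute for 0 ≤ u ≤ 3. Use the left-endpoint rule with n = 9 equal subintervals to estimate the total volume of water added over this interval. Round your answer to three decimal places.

53.222

Δu = (3 − 0)/9 = 1/3.
Left endpoints: 0, 1/3, 2/3, 1, 4/3, 5/3, 2, 7/3, 8/3.
v(0) = 5, v(1/3) = 55/9, v(2/3) = 73/9, v(1) = 11, v(4/3) = 133/9, v(5/3) = 175/9, v(2) = 25, v(7/3) = 283/9, v(8/3) = 349/9.
Sum = Δu · [v(0) + v(1/3) + v(2/3) + ...].
Sum ≈ 53.222.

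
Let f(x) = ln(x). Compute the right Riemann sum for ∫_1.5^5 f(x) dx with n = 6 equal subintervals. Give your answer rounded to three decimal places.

4.277

Δx = (5 − 1.5)/6 = 7/12.
Right endpoints: 25/12, 8/3, 3.25, 23/6, 53/12, 5.
f(25/12) ≈ 0.734, f(8/3) ≈ 0.981, f(3.25) ≈ 1.179, f(23/6) ≈ 1.344, f(53/12) ≈ 1.485, f(5) ≈ 1.609.
Sum = Δx · [f(25/12) + f(8/3) + f(3.25) + ...].
Sum ≈ 4.277.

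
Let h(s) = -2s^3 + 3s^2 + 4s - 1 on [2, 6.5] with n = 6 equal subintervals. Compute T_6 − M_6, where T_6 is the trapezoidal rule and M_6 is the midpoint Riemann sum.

T_6 = -555.3984375.
M_6 = -541.16015625.
T_6 − M_6 = -14.23828125.

-14.23828125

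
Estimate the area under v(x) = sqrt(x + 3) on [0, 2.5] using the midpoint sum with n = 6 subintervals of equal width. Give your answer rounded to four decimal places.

5.1355

Δx = (2.5 − 0)/6 = 5/12.
Midpoints: 5/24, 0.625, 25/24, 35/24, 1.875, 55/24.
v(5/24) ≈ 1.7912, v(0.625) ≈ 1.9039, v(25/24) ≈ 2.0104, v(35/24) ≈ 2.1115, v(1.875) ≈ 2.2079, v(55/24) ≈ 2.3004.
Sum = Δx · [v(5/24) + v(0.625) + v(25/24) + ...].
Sum ≈ 5.1355.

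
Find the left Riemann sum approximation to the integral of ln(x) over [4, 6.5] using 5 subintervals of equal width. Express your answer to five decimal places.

Δx = (6.5 − 4)/5 = 0.5.
Left endpoints: 4, 4.5, 5, 5.5, 6.
f(4) ≈ 1.38629, f(4.5) ≈ 1.50408, f(5) ≈ 1.60944, f(5.5) ≈ 1.70475, f(6) ≈ 1.79176.
Sum = Δx · [f(4) + f(4.5) + f(5) + f(5.5) + f(6)].
Sum ≈ 3.99816.

3.99816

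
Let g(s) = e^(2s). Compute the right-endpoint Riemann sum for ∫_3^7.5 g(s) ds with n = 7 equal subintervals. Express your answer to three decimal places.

2904098.775

Δs = (7.5 − 3)/7 = 9/14.
Right endpoints: 51/14, 30/7, 69/14, 39/7, 87/14, 48/7, 7.5.
g(51/14) ≈ 1459.303, g(30/7) ≈ 5278.665, g(69/14) ≈ 19094.256, g(39/7) ≈ 69068.714, g(87/14) ≈ 249838.860, g(48/7) ≈ 903729.812, g(7.5) ≈ 3269017.372.
Sum = Δs · [g(51/14) + g(30/7) + g(69/14) + ...].
Sum ≈ 2904098.775.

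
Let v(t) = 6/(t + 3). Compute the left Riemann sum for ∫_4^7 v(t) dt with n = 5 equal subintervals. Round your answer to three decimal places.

2.219

Δt = (7 − 4)/5 = 0.6.
Left endpoints: 4, 4.6, 5.2, 5.8, 6.4.
v(4) = 6/7, v(4.6) = 15/19, v(5.2) = 30/41, v(5.8) = 15/22, v(6.4) = 30/47.
Sum = Δt · [v(4) + v(4.6) + v(5.2) + v(5.8) + v(6.4)].
Sum ≈ 2.219.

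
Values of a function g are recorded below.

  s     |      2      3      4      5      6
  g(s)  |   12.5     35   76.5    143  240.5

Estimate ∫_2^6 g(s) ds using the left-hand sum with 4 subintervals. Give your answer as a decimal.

267

Δs = 1.
Sum = 1·[12.5 + 35 + 76.5 + 143] = 267.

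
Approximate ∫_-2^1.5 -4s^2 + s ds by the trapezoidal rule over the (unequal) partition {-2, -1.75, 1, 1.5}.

-30

Subinterval widths: 0.25, 2.75, 0.5.
f(-2) = -18, f(-1.75) = -14, f(1) = -3, f(1.5) = -7.5.
On each subinterval the trapezoid contributes (Δs_i/2)·[f(s_{i-1}) + f(s_i)].
Sum = -30.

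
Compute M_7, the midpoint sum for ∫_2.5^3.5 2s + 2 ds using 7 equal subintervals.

Δs = (3.5 − 2.5)/7 = 1/7.
Midpoints: 18/7, 19/7, 20/7, 3, 22/7, 23/7, 24/7.
f(18/7) = 50/7, f(19/7) = 52/7, f(20/7) = 54/7, f(3) = 8, f(22/7) = 58/7, f(23/7) = 60/7, f(24/7) = 62/7.
Sum = Δs · [f(18/7) + f(19/7) + f(20/7) + ...].
Sum = 8.

8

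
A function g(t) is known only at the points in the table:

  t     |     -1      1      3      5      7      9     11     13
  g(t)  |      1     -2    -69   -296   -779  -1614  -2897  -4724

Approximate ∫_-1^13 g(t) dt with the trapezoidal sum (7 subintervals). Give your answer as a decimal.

-16037

Δt = 2.
T_7 = (2/2)·[1 + 2·(-2) + 2·(-69) + 2·(-296) + 2·(-779) + 2·(-1614) + 2·(-2897) + (-4724)] = -16037.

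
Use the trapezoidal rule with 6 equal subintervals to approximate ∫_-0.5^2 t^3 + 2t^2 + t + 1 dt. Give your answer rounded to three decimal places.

14.083

Δt = (2 − (-0.5))/6 = 5/12.
f(-0.5) = 0.875, f(-1/12) = 1607/1728, f(1/3) = 43/27, f(0.75) = 3.296875, f(7/6) = 1399/216, f(19/12) = 19987/1728, f(2) = 19.
T_6 = (Δt/2)·[f(t_0) + 2f(t_1) + ... + 2f(t_{5}) + f(t_6)].
Sum ≈ 14.083.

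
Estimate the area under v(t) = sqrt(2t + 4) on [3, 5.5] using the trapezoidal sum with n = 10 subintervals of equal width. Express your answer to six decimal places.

Δt = (5.5 − 3)/10 = 0.25.
v(3) ≈ 3.162278, v(3.25) ≈ 3.240370, v(3.5) ≈ 3.316625, v(3.75) ≈ 3.391165, v(4) ≈ 3.464102, v(4.25) ≈ 3.535534, v(4.5) ≈ 3.605551, v(4.75) ≈ 3.674235, v(5) ≈ 3.741657, v(5.25) ≈ 3.807887, v(5.5) ≈ 3.872983.
T_10 = (Δt/2)·[v(t_0) + 2v(t_1) + ... + 2v(t_{9}) + v(t_10)].
Sum ≈ 8.823689.

8.823689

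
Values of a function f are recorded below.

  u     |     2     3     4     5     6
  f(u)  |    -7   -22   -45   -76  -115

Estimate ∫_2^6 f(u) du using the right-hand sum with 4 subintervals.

Δu = 1.
Sum = 1·[(-22) + (-45) + (-76) + (-115)] = -258.

-258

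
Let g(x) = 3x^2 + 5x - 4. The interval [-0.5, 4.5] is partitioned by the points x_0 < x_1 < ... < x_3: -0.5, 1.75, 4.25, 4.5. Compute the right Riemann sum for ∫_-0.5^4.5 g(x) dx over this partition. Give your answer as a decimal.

229.765625

Subinterval widths: 2.25, 2.5, 0.25.
Right endpoints: 1.75, 4.25, 4.5.
g(1.75) = 13.9375, g(4.25) = 71.4375, g(4.5) = 79.25.
Sum = Σ Δx_i · g(x_i).
Sum = 229.765625.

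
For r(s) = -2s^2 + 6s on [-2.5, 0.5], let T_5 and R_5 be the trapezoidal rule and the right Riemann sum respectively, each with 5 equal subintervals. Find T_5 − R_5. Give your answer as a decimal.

-9

T_5 = -28.86.
R_5 = -19.86.
T_5 − R_5 = -9.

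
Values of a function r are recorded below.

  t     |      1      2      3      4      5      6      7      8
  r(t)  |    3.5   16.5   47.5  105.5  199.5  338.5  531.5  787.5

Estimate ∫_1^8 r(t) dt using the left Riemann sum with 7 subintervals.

Δt = 1.
Sum = 1·[3.5 + 16.5 + 47.5 + 105.5 + 199.5 + 338.5 + 531.5] = 1242.5.

1242.5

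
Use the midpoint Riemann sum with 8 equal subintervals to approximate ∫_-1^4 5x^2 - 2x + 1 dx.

97.51953125

Δx = (4 − (-1))/8 = 0.625.
Midpoints: -0.6875, -0.0625, 0.5625, 1.1875, 1.8125, 2.4375, 3.0625, 3.6875.
f(-0.6875) = 4.73828125, f(-0.0625) = 1.14453125, f(0.5625) = 1.45703125, f(1.1875) = 5.67578125, f(1.8125) = 13.80078125, f(2.4375) = 25.83203125, f(3.0625) = 41.76953125, f(3.6875) = 61.61328125.
Sum = Δx · [f(-0.6875) + f(-0.0625) + f(0.5625) + ...].
Sum = 97.51953125.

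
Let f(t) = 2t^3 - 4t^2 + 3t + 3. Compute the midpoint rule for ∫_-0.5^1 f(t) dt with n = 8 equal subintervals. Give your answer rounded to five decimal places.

Δt = (1 − (-0.5))/8 = 0.1875.
Midpoints: -0.40625, -0.21875, -0.03125, 0.15625, 0.34375, 0.53125, 0.71875, 0.90625.
f(-0.40625) = 16171/16384, f(-0.21875) = 34921/16384, f(-0.03125) = 47551/16384, f(0.15625) = 55357/16384, f(0.34375) = 59635/16384, f(0.53125) = 61681/16384, f(0.71875) = 62791/16384, f(0.90625) = 64261/16384.
Sum = Δt · [f(-0.40625) + f(-0.21875) + f(-0.03125) + ...].
Sum ≈ 4.60474.

4.60474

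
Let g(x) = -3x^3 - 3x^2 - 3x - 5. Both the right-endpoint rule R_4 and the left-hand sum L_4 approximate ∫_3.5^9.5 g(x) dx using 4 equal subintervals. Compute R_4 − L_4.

-4043.25

R_4 = -9117.75.
L_4 = -5074.5.
R_4 − L_4 = -4043.25.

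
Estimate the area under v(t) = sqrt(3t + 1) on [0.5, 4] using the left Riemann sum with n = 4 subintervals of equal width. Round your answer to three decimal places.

8.619

Δt = (4 − 0.5)/4 = 0.875.
Left endpoints: 0.5, 1.375, 2.25, 3.125.
v(0.5) ≈ 1.581, v(1.375) ≈ 2.264, v(2.25) ≈ 2.784, v(3.125) ≈ 3.221.
Sum = Δt · [v(0.5) + v(1.375) + v(2.25) + v(3.125)].
Sum ≈ 8.619.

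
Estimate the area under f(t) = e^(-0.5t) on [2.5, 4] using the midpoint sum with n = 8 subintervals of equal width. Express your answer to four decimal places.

0.3022

Δt = (4 − 2.5)/8 = 0.1875.
Midpoints: 2.59375, 2.78125, 2.96875, 3.15625, 3.34375, 3.53125, 3.71875, 3.90625.
f(2.59375) ≈ 0.2734, f(2.78125) ≈ 0.2489, f(2.96875) ≈ 0.2266, f(3.15625) ≈ 0.2064, f(3.34375) ≈ 0.1879, f(3.53125) ≈ 0.1711, f(3.71875) ≈ 0.1558, f(3.90625) ≈ 0.1418.
Sum = Δt · [f(2.59375) + f(2.78125) + f(2.96875) + ...].
Sum ≈ 0.3022.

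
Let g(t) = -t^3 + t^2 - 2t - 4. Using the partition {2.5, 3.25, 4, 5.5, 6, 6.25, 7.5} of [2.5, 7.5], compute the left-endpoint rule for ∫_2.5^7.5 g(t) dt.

-531.015625

Subinterval widths: 0.75, 0.75, 1.5, 0.5, 0.25, 1.25.
Left endpoints: 2.5, 3.25, 4, 5.5, 6, 6.25.
g(2.5) = -18.375, g(3.25) = -34.265625, g(4) = -60, g(5.5) = -151.125, g(6) = -196, g(6.25) = -221.578125.
Sum = Σ Δt_i · g(t_i).
Sum = -531.015625.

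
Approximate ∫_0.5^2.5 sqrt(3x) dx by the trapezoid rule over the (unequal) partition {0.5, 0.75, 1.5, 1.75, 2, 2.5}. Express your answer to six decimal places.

4.139787

Subinterval widths: 0.25, 0.75, 0.25, 0.25, 0.5.
f(0.5) ≈ 1.224745, f(0.75) ≈ 1.500000, f(1.5) ≈ 2.121320, f(1.75) ≈ 2.291288, f(2) ≈ 2.449490, f(2.5) ≈ 2.738613.
On each subinterval the trapezoid contributes (Δx_i/2)·[f(x_{i-1}) + f(x_i)].
Sum ≈ 4.139787.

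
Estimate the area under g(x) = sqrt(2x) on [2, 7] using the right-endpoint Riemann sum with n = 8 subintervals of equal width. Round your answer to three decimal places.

15.331

Δx = (7 − 2)/8 = 0.625.
Right endpoints: 2.625, 3.25, 3.875, 4.5, 5.125, 5.75, 6.375, 7.
g(2.625) ≈ 2.291, g(3.25) ≈ 2.550, g(3.875) ≈ 2.784, g(4.5) ≈ 3.000, g(5.125) ≈ 3.202, g(5.75) ≈ 3.391, g(6.375) ≈ 3.571, g(7) ≈ 3.742.
Sum = Δx · [g(2.625) + g(3.25) + g(3.875) + ...].
Sum ≈ 15.331.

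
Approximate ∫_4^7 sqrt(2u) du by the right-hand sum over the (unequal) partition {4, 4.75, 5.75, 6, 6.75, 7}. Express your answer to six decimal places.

Subinterval widths: 0.75, 1, 0.25, 0.75, 0.25.
Right endpoints: 4.75, 5.75, 6, 6.75, 7.
f(4.75) ≈ 3.082207, f(5.75) ≈ 3.391165, f(6) ≈ 3.464102, f(6.75) ≈ 3.674235, f(7) ≈ 3.741657.
Sum = Σ Δu_i · f(u_i).
Sum ≈ 10.259936.

10.259936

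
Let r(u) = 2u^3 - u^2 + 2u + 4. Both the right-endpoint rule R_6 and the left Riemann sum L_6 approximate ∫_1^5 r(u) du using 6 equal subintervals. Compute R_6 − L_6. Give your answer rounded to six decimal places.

R_6 ≈ 393.03703704.
L_6 ≈ 238.37037037.
R_6 − L_6 ≈ 154.666667.

154.666667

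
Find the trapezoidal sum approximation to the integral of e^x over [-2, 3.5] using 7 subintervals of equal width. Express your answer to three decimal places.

Δx = (3.5 − (-2))/7 = 11/14.
f(-2) ≈ 0.135, f(-17/14) ≈ 0.297, f(-3/7) ≈ 0.651, f(5/14) ≈ 1.429, f(8/7) ≈ 3.136, f(27/14) ≈ 6.880, f(19/7) ≈ 15.094, f(3.5) ≈ 33.115.
T_7 = (Δx/2)·[f(x_0) + 2f(x_1) + ... + 2f(x_{6}) + f(x_7)].
Sum ≈ 34.660.

34.660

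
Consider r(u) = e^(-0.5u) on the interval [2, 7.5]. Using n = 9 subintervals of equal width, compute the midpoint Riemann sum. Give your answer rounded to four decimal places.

0.6861

Δu = (7.5 − 2)/9 = 11/18.
Midpoints: 83/36, 35/12, 127/36, 149/36, 4.75, 193/36, 215/36, 79/12, 259/36.
r(83/36) ≈ 0.3158, r(35/12) ≈ 0.2326, r(127/36) ≈ 0.1714, r(149/36) ≈ 0.1263, r(4.75) ≈ 0.0930, r(193/36) ≈ 0.0685, r(215/36) ≈ 0.0505, r(79/12) ≈ 0.0372, r(259/36) ≈ 0.0274.
Sum = Δu · [r(83/36) + r(35/12) + r(127/36) + ...].
Sum ≈ 0.6861.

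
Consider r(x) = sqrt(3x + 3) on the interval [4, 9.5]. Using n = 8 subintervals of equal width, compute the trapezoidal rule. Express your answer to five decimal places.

Δx = (9.5 − 4)/8 = 0.6875.
r(4) ≈ 3.87298, r(4.6875) ≈ 4.13068, r(5.375) ≈ 4.37321, r(6.0625) ≈ 4.60299, r(6.75) ≈ 4.82183, r(7.4375) ≈ 5.03115, r(8.125) ≈ 5.23211, r(8.8125) ≈ 5.42563, r(9.5) ≈ 5.61249.
T_8 = (Δx/2)·[r(x_0) + 2r(x_1) + ... + 2r(x_{7}) + r(x_8)].
Sum ≈ 26.37273.

26.37273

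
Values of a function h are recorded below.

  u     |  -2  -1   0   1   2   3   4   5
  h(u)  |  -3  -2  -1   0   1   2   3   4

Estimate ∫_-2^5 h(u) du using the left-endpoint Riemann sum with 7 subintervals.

0

Δu = 1.
Sum = 1·[(-3) + (-2) + (-1) + 0 + 1 + 2 + 3] = 0.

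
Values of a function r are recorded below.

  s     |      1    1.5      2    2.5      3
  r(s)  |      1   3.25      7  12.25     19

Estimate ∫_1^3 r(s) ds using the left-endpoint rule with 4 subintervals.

Δs = 0.5.
Sum = 0.5·[1 + 3.25 + 7 + 12.25] = 11.75.

11.75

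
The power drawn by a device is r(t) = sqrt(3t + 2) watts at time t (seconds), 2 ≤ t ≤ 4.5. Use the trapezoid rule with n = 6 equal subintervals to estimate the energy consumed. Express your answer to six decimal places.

Δt = (4.5 − 2)/6 = 5/12.
r(2) ≈ 2.828427, r(29/12) ≈ 3.041381, r(17/6) ≈ 3.240370, r(3.25) ≈ 3.427827, r(11/3) ≈ 3.605551, r(49/12) ≈ 3.774917, r(4.5) ≈ 3.937004.
T_6 = (Δt/2)·[r(t_0) + 2r(t_1) + ... + 2r(t_{5}) + r(t_6)].
Sum ≈ 8.530318.

8.530318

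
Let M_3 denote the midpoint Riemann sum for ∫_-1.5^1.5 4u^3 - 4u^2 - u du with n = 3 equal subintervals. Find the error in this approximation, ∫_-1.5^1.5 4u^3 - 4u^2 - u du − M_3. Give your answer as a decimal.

Exact integral: ∫_-1.5^1.5 f(u) du = -9.
M_3 = -8.
Error = -9 − (-8) = -1.

-1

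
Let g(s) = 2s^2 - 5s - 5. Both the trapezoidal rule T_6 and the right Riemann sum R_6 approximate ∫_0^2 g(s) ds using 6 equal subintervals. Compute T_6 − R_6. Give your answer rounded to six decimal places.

T_6 ≈ -14.59259259.
R_6 ≈ -14.92592593.
T_6 − R_6 ≈ 0.333333.

0.333333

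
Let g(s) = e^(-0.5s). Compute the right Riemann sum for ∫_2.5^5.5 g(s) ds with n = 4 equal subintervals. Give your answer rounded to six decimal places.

Δs = (5.5 − 2.5)/4 = 0.75.
Right endpoints: 3.25, 4, 4.75, 5.5.
g(3.25) ≈ 0.196912, g(4) ≈ 0.135335, g(4.75) ≈ 0.093014, g(5.5) ≈ 0.063928.
Sum = Δs · [g(3.25) + g(4) + g(4.75) + g(5.5)].
Sum ≈ 0.366892.

0.366892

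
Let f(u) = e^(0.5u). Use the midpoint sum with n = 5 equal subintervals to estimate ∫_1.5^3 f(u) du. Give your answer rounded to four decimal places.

Δu = (3 − 1.5)/5 = 0.3.
Midpoints: 1.65, 1.95, 2.25, 2.55, 2.85.
f(1.65) ≈ 2.2819, f(1.95) ≈ 2.6512, f(2.25) ≈ 3.0802, f(2.55) ≈ 3.5787, f(2.85) ≈ 4.1579.
Sum = Δu · [f(1.65) + f(1.95) + f(2.25) + f(2.55) + f(2.85)].
Sum ≈ 4.7249.

4.7249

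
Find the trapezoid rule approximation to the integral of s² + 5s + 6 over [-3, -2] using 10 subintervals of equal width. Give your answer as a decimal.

-0.165

Δs = (-2 − (-3))/10 = 0.1.
f(-3) = 0, f(-2.9) = -0.09, f(-2.8) = -0.16, f(-2.7) = -0.21, f(-2.6) = -0.24, f(-2.5) = -0.25, f(-2.4) = -0.24, f(-2.3) = -0.21, f(-2.2) = -0.16, f(-2.1) = -0.09, f(-2) = 0.
T_10 = (Δs/2)·[f(s_0) + 2f(s_1) + ... + 2f(s_{9}) + f(s_10)].
Sum = -0.165.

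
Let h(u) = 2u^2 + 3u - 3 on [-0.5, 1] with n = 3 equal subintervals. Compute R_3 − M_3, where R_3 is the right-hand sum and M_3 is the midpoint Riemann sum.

R_3 = -1.
M_3 = -2.6875.
R_3 − M_3 = 1.6875.

1.6875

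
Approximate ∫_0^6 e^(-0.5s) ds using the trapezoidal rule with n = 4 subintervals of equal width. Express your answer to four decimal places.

Δs = (6 − 0)/4 = 1.5.
f(0) ≈ 1.0000, f(1.5) ≈ 0.4724, f(3) ≈ 0.2231, f(4.5) ≈ 0.1054, f(6) ≈ 0.0498.
T_4 = (Δs/2)·[f(s_0) + 2f(s_1) + 2f(s_2) + 2f(s_3) + f(s_4)].
Sum ≈ 1.9887.

1.9887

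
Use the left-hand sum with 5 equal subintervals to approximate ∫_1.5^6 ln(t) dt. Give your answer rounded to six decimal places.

Δt = (6 − 1.5)/5 = 0.9.
Left endpoints: 1.5, 2.4, 3.3, 4.2, 5.1.
f(1.5) ≈ 0.405465, f(2.4) ≈ 0.875469, f(3.3) ≈ 1.193922, f(4.2) ≈ 1.435085, f(5.1) ≈ 1.629241.
Sum = Δt · [f(1.5) + f(2.4) + f(3.3) + f(4.2) + f(5.1)].
Sum ≈ 4.985263.

4.985263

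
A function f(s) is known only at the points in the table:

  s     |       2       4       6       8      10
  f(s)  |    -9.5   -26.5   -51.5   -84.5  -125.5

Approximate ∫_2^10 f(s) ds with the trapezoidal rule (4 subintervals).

-460

Δs = 2.
T_4 = (2/2)·[(-9.5) + 2·(-26.5) + 2·(-51.5) + 2·(-84.5) + (-125.5)] = -460.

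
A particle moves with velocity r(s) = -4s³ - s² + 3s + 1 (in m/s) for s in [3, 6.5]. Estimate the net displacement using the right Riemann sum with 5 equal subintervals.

-2104.445

Δs = (6.5 − 3)/5 = 0.7.
Right endpoints: 3.7, 4.4, 5.1, 5.8, 6.5.
r(3.7) = -204.202, r(4.4) = -345.896, r(5.1) = -540.314, r(5.8) = -795.688, r(6.5) = -1120.25.
Sum = Δs · [r(3.7) + r(4.4) + r(5.1) + r(5.8) + r(6.5)].
Sum = -2104.445.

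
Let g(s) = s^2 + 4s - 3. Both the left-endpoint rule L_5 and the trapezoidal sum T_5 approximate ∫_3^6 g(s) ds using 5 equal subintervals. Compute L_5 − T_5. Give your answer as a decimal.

-11.7

L_5 = 96.48.
T_5 = 108.18.
L_5 − T_5 = -11.7.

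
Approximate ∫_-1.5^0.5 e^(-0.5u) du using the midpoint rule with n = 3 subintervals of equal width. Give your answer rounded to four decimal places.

2.6640

Δu = (0.5 − (-1.5))/3 = 2/3.
Midpoints: -7/6, -0.5, 1/6.
f(-7/6) ≈ 1.7920, f(-0.5) ≈ 1.2840, f(1/6) ≈ 0.9200.
Sum = Δu · [f(-7/6) + f(-0.5) + f(1/6)].
Sum ≈ 2.6640.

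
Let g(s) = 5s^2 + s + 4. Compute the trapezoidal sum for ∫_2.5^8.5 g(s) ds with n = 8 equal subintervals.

Δs = (8.5 − 2.5)/8 = 0.75.
g(2.5) = 37.75, g(3.25) = 60.0625, g(4) = 88, g(4.75) = 121.5625, g(5.5) = 160.75, g(6.25) = 205.5625, g(7) = 256, g(7.75) = 312.0625, g(8.5) = 373.75.
T_8 = (Δs/2)·[g(s_0) + 2g(s_1) + ... + 2g(s_{7}) + g(s_8)].
Sum = 1057.3125.

1057.3125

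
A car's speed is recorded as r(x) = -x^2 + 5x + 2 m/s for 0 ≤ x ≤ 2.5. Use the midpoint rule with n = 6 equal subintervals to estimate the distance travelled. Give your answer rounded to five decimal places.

15.45284

Δx = (2.5 − 0)/6 = 5/12.
Midpoints: 5/24, 0.625, 25/24, 35/24, 1.875, 55/24.
r(5/24) = 1727/576, r(0.625) = 4.734375, r(25/24) = 3527/576, r(35/24) = 4127/576, r(1.875) = 7.859375, r(55/24) = 4727/576.
Sum = Δx · [r(5/24) + r(0.625) + r(25/24) + ...].
Sum ≈ 15.45284.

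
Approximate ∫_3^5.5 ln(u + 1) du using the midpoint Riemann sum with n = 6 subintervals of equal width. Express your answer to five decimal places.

Δu = (5.5 − 3)/6 = 5/12.
Midpoints: 77/24, 3.625, 97/24, 107/24, 4.875, 127/24.
f(77/24) ≈ 1.43707, f(3.625) ≈ 1.53148, f(97/24) ≈ 1.61774, f(107/24) ≈ 1.69714, f(4.875) ≈ 1.77071, f(127/24) ≈ 1.83923.
Sum = Δu · [f(77/24) + f(3.625) + f(97/24) + ...].
Sum ≈ 4.12223.

4.12223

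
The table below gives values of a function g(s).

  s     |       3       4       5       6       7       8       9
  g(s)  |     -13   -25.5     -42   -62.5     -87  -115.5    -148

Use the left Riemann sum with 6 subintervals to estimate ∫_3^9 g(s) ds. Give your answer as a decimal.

-345.5

Δs = 1.
Sum = 1·[(-13) + (-25.5) + (-42) + (-62.5) + (-87) + (-115.5)] = -345.5.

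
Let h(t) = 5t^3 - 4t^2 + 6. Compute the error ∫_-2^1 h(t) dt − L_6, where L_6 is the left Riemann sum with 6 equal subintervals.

15.6875

Exact integral: ∫_-2^1 h(t) dt = -12.75.
L_6 = -28.4375.
Error = -12.75 − (-28.4375) = 15.6875.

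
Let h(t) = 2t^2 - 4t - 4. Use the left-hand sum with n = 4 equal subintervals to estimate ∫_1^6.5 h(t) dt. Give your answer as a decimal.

Δt = (6.5 − 1)/4 = 1.375.
Left endpoints: 1, 2.375, 3.75, 5.125.
h(1) = -6, h(2.375) = -2.21875, h(3.75) = 9.125, h(5.125) = 28.03125.
Sum = Δt · [h(1) + h(2.375) + h(3.75) + h(5.125)].
Sum = 39.7890625.

39.7890625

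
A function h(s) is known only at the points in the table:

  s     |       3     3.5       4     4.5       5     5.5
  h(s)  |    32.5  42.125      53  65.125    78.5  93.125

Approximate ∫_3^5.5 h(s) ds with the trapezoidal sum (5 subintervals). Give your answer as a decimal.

Δs = 0.5.
T_5 = (0.5/2)·[32.5 + 2·42.125 + 2·53 + 2·65.125 + 2·78.5 + 93.125] = 150.78125.

150.78125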